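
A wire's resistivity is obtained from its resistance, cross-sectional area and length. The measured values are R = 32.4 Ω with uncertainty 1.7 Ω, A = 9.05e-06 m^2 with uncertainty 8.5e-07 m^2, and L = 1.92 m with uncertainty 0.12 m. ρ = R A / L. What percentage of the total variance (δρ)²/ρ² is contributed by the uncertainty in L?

25.2%

(δρ/ρ)² = (1·δR/R)² + (1·δA/A)² + (-1·δL/L)²
  R term: (1×0.0525)² = 0.00275
  A term: (1×0.0939)² = 0.00882
  L term: (-1×0.0625)² = 0.00391
Total = 0.0155. Share from L = 0.00391/0.0155 = 0.252.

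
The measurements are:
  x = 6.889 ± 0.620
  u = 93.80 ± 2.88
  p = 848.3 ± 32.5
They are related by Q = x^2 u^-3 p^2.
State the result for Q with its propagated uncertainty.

Relative error in a monomial: (δQ/Q)² = Σ (nᵢ · δxᵢ/xᵢ)².
  (2·δx/x)² = (2×0.0900)² = 0.0324;  (-3·δu/u)² = (-3×0.0307)² = 0.00848;  (2·δp/p)² = (2×0.0383)² = 0.00587
δQ/Q = √(0.0468) = 0.216
Q = 41.38, so δQ = 0.216 × 41.38 = 8.95.

41.38 ± 8.95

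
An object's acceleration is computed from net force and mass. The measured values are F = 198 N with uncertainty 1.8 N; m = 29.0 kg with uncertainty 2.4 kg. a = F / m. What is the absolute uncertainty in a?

Since a is a product/quotient, work with relative uncertainties:
  (1·δF/F)² = (1×0.00909)² = 8.26e-05;  (-1·δm/m)² = (-1×0.0828)² = 0.00685
δa/a = √(0.00693) = 0.0833
a = 6.83 m/s^2, so δa = 0.0833 × 6.83 = 0.568 m/s^2.

0.568 m/s^2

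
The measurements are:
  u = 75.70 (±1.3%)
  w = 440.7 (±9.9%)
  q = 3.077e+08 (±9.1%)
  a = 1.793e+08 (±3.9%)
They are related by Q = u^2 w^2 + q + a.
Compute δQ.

2.24e+08

Let p = u^2·w^2 = 1.113e+09. δp/p = √((2·δu/u)² + (2·δw/w)²) = √(0.000676 + 0.0392) = 0.200, so δp = 2.22e+08.
Q = p + q + a: δQ = √(δp² + δq² + δa²) = √(4.94e+16 + 7.84e+14 + 4.89e+13) = 2.24e+08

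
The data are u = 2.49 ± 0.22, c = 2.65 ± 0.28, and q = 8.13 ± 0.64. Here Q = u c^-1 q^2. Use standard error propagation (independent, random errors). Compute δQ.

13.0

Products/powers → add relative errors in quadrature, weighted by exponent:
  (1·δu/u)² = (1×0.0884)² = 0.00781;  (-1·δc/c)² = (-1×0.106)² = 0.0112;  (2·δq/q)² = (2×0.0787)² = 0.0248
δQ/Q = √(0.0438) = 0.209
Q = 62.1, so δQ = 0.209 × 62.1 = 13.0.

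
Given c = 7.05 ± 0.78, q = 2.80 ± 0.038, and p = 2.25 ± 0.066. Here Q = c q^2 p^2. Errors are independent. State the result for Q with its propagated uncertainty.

280 ± 35.9

Q is a product of powers, so relative uncertainties combine in quadrature:
  (1·δc/c)² = (1×0.111)² = 0.0122;  (2·δq/q)² = (2×0.0136)² = 0.000737;  (2·δp/p)² = (2×0.0293)² = 0.00344
δQ/Q = √(0.0164) = 0.128
Q = 280, so δQ = 0.128 × 280 = 35.9.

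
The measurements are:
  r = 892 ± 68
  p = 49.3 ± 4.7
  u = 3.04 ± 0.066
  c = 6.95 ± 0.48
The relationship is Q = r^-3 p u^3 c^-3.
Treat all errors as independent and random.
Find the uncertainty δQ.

Products/powers → add relative errors in quadrature, weighted by exponent:
  (-3·δr/r)² = (-3×0.0762)² = 0.0523;  (1·δp/p)² = (1×0.0953)² = 0.00909;  (3·δu/u)² = (3×0.0217)² = 0.00424;  (-3·δc/c)² = (-3×0.0691)² = 0.0429
δQ/Q = √(0.109) = 0.329
Q = 5.81e-09, so δQ = 0.329 × 5.81e-09 = 1.92e-09.

1.92e-09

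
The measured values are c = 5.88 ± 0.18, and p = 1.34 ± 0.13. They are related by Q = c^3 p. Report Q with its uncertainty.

272 ± 36.4

Since Q is a product/quotient, work with relative uncertainties:
  (3·δc/c)² = (3×0.0306)² = 0.00843;  (1·δp/p)² = (1×0.0970)² = 0.00941
δQ/Q = √(0.0178) = 0.134
Q = 272, so δQ = 0.134 × 272 = 36.4.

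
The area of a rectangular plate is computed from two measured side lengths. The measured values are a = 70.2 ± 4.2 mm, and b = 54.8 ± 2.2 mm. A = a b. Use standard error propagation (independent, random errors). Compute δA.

277 mm^2

Each factor contributes (exponent × relative error)² to (δA/A)²:
  (1·δa/a)² = (1×0.0598)² = 0.00358;  (1·δb/b)² = (1×0.0401)² = 0.00161
δA/A = √(0.00519) = 0.0721
A = 3850 mm^2, so δA = 0.0721 × 3850 = 277 mm^2.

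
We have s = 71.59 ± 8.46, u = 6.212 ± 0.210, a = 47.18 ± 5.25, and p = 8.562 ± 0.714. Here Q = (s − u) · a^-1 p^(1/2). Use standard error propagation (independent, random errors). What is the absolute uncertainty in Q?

Let w = s − u = 65.38. δw = √(δs² + δu²) = √(71.6 + 0.0441) = 8.46, so δw/w = 0.129.
Q is then a monomial in w, a, p:
δQ/Q = √((δw/w)² + (-1·δa/a)² + (½·δp/p)²) = √(0.0168 + 0.0124 + 0.00174) = 0.176
Q = 4.055, so δQ = 0.176 × 4.055 = 0.712.

0.712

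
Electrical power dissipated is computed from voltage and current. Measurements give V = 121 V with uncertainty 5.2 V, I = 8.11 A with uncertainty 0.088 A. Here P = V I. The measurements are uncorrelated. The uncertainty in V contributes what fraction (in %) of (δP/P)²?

94.0%

(δP/P)² = (1·δV/V)² + (1·δI/I)²
  V term: (1×0.0430)² = 0.00185
  I term: (1×0.0109)² = 0.000118
Total = 0.00196. Share from V = 0.00185/0.00196 = 0.940.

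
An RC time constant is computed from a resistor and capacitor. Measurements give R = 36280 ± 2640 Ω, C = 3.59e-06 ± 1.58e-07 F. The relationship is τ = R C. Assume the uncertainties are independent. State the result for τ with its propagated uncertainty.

0.1302 ± 0.0111 s

Products/powers → add relative errors in quadrature, weighted by exponent:
  (1·δR/R)² = (1×0.0728)² = 0.00530;  (1·δC/C)² = (1×0.0440)² = 0.00194
δτ/τ = √(0.00723) = 0.0850
τ = 0.1302 s, so δτ = 0.0850 × 0.1302 = 0.0111 s.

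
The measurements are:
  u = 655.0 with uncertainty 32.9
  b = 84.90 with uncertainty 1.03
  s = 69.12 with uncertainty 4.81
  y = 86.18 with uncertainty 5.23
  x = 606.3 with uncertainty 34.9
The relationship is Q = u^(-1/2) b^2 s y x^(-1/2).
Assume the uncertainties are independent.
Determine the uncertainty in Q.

7010

Each factor contributes (exponent × relative error)² to (δQ/Q)²:
  (−½·δu/u)² = (-0.5×0.0502)² = 0.000631;  (2·δb/b)² = (2×0.0121)² = 0.000589;  (1·δs/s)² = (1×0.0696)² = 0.00484;  (1·δy/y)² = (1×0.0607)² = 0.00368;  (−½·δx/x)² = (-0.5×0.0576)² = 0.000828
δQ/Q = √(0.0106) = 0.103
Q = 68130, so δQ = 0.103 × 68130 = 7010.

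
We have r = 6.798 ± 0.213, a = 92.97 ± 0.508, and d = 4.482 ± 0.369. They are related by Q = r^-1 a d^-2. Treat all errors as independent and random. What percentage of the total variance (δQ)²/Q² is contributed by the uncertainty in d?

96.4%

(δQ/Q)² = (-1·δr/r)² + (1·δa/a)² + (-2·δd/d)²
  r term: (-1×0.0313)² = 0.000982
  a term: (1×0.00546)² = 2.99e-05
  d term: (-2×0.0823)² = 0.0271
Total = 0.0281. Share from d = 0.0271/0.0281 = 0.964.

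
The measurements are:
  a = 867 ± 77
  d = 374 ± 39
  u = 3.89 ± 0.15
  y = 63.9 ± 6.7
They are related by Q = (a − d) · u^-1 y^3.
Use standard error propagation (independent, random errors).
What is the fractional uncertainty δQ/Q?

Let w = a − d = 493. δw = √(δa² + δd²) = √(5930 + 1520) = 86.3, so δw/w = 0.175.
Q is then a monomial in w, u, y:
δQ/Q = √((δw/w)² + (-1·δu/u)² + (3·δy/y)²) = √(0.0307 + 0.00149 + 0.0989) = 0.362

0.362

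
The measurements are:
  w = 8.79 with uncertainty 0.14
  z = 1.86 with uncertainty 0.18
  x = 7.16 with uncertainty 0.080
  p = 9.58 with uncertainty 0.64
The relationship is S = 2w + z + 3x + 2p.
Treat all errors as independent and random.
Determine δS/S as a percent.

2.24%

Absolute uncertainties add in quadrature for a linear combination:
  (2·δw)² = 0.0784;  (δz)² = 0.0324;  (3·δx)² = 0.0576;  (2·δp)² = 1.64
δS = √(1.81) = 1.34
S = 60.1, so δS/S = 1.34/60.1 = 0.0224.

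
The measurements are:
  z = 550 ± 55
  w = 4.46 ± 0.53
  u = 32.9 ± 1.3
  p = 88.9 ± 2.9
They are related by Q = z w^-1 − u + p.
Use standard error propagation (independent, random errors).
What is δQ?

19.4

Let h = z·w^-1 = 123. δh/h = √((1·δz/z)² + (-1·δw/w)²) = √(0.0100 + 0.0141) = 0.155, so δh = 19.2.
Q = h − u + p: δQ = √(δh² + δu² + δp²) = √(367 + 1.69 + 8.41) = 19.4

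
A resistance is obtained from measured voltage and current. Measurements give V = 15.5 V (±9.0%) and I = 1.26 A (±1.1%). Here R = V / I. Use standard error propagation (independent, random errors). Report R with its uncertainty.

12.3 ± 1.12 Ω

Since R is a product/quotient, work with relative uncertainties:
  (1·δV/V)² = (1×0.0900)² = 0.00810;  (-1·δI/I)² = (-1×0.0110)² = 0.000121
δR/R = √(0.00822) = 0.0907
R = 12.3 Ω, so δR = 0.0907 × 12.3 = 1.12 Ω.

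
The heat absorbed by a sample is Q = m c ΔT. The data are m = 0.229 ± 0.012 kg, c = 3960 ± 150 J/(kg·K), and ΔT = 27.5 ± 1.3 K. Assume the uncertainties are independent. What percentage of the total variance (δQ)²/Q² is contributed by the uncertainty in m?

42.8%

(δQ/Q)² = (1·δm/m)² + (1·δc/c)² + (1·δΔT/ΔT)²
  m term: (1×0.0524)² = 0.00275
  c term: (1×0.0379)² = 0.00143
  ΔT term: (1×0.0473)² = 0.00223
Total = 0.00642. Share from m = 0.00275/0.00642 = 0.428.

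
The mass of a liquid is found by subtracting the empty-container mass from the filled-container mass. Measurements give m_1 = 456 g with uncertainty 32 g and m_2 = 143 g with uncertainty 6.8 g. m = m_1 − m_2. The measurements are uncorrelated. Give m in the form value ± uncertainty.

Sums and differences: (δm)² = Σ (cᵢ δxᵢ)².
  (δm_1)² = 1020;  (δm_2)² = 46.2
δm = √(1070) = 32.7 g
m = 313 g.

313 ± 32.7 g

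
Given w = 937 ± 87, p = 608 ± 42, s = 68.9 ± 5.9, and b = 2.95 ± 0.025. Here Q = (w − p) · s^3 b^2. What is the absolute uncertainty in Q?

Let u = w − p = 329. δu = √(δw² + δp²) = √(7570 + 1760) = 96.6, so δu/u = 0.294.
Q is then a monomial in u, s, b:
δQ/Q = √((δu/u)² + (3·δs/s)² + (2·δb/b)²) = √(0.0862 + 0.0660 + 0.000287) = 0.391
Q = 9.36e+08, so δQ = 0.391 × 9.36e+08 = 3.66e+08.

3.66e+08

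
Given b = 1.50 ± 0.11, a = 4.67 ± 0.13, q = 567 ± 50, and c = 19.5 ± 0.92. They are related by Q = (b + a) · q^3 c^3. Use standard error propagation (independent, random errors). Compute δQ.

Let u = b + a = 6.17. δu = √(δb² + δa²) = √(0.0121 + 0.0169) = 0.170, so δu/u = 0.0276.
Q is then a monomial in u, q, c:
δQ/Q = √((δu/u)² + (3·δq/q)² + (3·δc/c)²) = √(0.000762 + 0.0700 + 0.0200) = 0.301
Q = 8.34e+12, so δQ = 0.301 × 8.34e+12 = 2.51e+12.

2.51e+12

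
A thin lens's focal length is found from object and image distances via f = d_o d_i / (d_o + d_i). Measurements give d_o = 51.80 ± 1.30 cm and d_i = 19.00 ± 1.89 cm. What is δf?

∂f/∂d_o = (d_i/(d_o+d_i))² = 0.0720;  ∂f/∂d_i = (d_o/(d_o+d_i))² = 0.535
δf = √((∂f/∂d_o · δd_o)² + (∂f/∂d_i · δd_i)²) = √(0.00877 + 1.02) = 1.02 cm

1.02 cm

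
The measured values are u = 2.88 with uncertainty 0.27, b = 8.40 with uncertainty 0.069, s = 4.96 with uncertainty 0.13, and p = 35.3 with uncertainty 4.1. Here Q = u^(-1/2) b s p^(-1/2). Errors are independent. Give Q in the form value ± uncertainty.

4.13 ± 0.329

Products/powers → add relative errors in quadrature, weighted by exponent:
  (−½·δu/u)² = (-0.5×0.0938)² = 0.00220;  (1·δb/b)² = (1×0.00821)² = 6.75e-05;  (1·δs/s)² = (1×0.0262)² = 0.000687;  (−½·δp/p)² = (-0.5×0.116)² = 0.00337
δQ/Q = √(0.00632) = 0.0795
Q = 4.13, so δQ = 0.0795 × 4.13 = 0.329.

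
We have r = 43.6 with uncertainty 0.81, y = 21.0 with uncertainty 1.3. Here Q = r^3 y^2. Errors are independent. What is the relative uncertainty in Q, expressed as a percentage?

13.6%

Q is a product of powers, so relative uncertainties combine in quadrature:
  (3·δr/r)² = (3×0.0186)² = 0.00311;  (2·δy/y)² = (2×0.0619)² = 0.0153
δQ/Q = √(0.0184) = 0.136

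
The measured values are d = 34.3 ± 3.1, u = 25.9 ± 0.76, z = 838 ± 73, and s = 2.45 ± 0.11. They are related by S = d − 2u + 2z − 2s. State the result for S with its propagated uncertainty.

For a sum/difference, combine absolute errors in quadrature:
  (δd)² = 9.61;  (2·δu)² = 2.31;  (2·δz)² = 21300;  (2·δs)² = 0.0484
δS = √(21300) = 146
S = 1650.

1650 ± 146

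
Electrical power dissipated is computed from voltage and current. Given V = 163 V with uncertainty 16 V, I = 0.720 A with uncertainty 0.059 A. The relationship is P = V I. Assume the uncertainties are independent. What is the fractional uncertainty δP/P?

Since P is a product/quotient, work with relative uncertainties:
  (1·δV/V)² = (1×0.0982)² = 0.00964;  (1·δI/I)² = (1×0.0819)² = 0.00671
δP/P = √(0.0164) = 0.128

0.128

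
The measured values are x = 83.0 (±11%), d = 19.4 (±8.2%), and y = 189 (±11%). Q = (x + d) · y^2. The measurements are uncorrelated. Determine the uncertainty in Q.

8.7e+05

Let u = x + d = 102. δu = √(δx² + δd²) = √(83.4 + 2.53) = 9.27, so δu/u = 0.0905.
Q is then a monomial in u, y:
δQ/Q = √((δu/u)² + (2·δy/y)²) = √(0.00819 + 0.0484) = 0.238
Q = 3.66e+06, so δQ = 0.238 × 3.66e+06 = 8.7e+05.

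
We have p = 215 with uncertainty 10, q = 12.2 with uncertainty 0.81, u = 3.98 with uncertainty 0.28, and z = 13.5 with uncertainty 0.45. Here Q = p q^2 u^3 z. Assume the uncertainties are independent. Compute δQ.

6.97e+06

For a monomial Q ∝ p, q^2, u^3, z, fractional errors add in quadrature:
  (1·δp/p)² = (1×0.0465)² = 0.00216;  (2·δq/q)² = (2×0.0664)² = 0.0176;  (3·δu/u)² = (3×0.0704)² = 0.0445;  (1·δz/z)² = (1×0.0333)² = 0.00111
δQ/Q = √(0.0655) = 0.256
Q = 2.72e+07, so δQ = 0.256 × 2.72e+07 = 6.97e+06.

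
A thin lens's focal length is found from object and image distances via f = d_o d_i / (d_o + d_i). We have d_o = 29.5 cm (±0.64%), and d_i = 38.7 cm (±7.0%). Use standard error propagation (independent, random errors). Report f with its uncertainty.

∂f/∂d_o = (d_i/(d_o+d_i))² = 0.322;  ∂f/∂d_i = (d_o/(d_o+d_i))² = 0.187
δf = √((∂f/∂d_o · δd_o)² + (∂f/∂d_i · δd_i)²) = √(0.00370 + 0.257) = 0.510 cm
f = 16.7 cm.

16.7 ± 0.510 cm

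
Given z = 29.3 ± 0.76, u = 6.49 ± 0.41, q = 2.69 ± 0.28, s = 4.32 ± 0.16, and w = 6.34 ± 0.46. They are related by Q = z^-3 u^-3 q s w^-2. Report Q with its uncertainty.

(4.20 ± 1.15) × 10^-8

For a monomial Q ∝ z^-3, u^-3, q, s, w^-2, fractional errors add in quadrature:
  (-3·δz/z)² = (-3×0.0259)² = 0.00606;  (-3·δu/u)² = (-3×0.0632)² = 0.0359;  (1·δq/q)² = (1×0.104)² = 0.0108;  (1·δs/s)² = (1×0.0370)² = 0.00137;  (-2·δw/w)² = (-2×0.0726)² = 0.0211
δQ/Q = √(0.0752) = 0.274
Q = 4.2e-08, so δQ = 0.274 × 4.2e-08 = 1.15e-08.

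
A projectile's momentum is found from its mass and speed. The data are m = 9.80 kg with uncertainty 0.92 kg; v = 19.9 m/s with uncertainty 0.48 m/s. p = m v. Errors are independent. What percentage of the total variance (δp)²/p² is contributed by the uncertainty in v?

6.19%

(δp/p)² = (1·δm/m)² + (1·δv/v)²
  m term: (1×0.0939)² = 0.00881
  v term: (1×0.0241)² = 0.000582
Total = 0.00939. Share from v = 0.000582/0.00939 = 0.0619.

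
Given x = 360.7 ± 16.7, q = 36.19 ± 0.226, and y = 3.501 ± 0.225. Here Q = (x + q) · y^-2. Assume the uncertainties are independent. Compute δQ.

Let u = x + q = 396.9. δu = √(δx² + δq²) = √(279 + 0.0511) = 16.7, so δu/u = 0.0421.
Q is then a monomial in u, y:
δQ/Q = √((δu/u)² + (-2·δy/y)²) = √(0.00177 + 0.0165) = 0.135
Q = 32.38, so δQ = 0.135 × 32.38 = 4.38.

4.38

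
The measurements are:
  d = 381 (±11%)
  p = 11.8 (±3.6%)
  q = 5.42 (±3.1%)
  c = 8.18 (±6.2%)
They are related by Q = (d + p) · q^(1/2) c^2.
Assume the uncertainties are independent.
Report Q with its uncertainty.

61200 ± 10100

Let u = d + p = 393. δu = √(δd² + δp²) = √(1760 + 0.180) = 41.9, so δu/u = 0.107.
Q is then a monomial in u, q, c:
δQ/Q = √((δu/u)² + (½·δq/q)² + (2·δc/c)²) = √(0.0114 + 0.000240 + 0.0154) = 0.164
Q = 61200, so δQ = 0.164 × 61200 = 10100.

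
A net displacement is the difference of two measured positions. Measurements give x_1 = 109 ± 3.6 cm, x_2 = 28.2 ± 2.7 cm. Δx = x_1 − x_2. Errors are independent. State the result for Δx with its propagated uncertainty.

Absolute uncertainties add in quadrature for a linear combination:
  (δx_1)² = 13.0;  (δx_2)² = 7.29
δΔx = √(20.2) = 4.50 cm
Δx = 80.8 cm.

80.8 ± 4.50 cm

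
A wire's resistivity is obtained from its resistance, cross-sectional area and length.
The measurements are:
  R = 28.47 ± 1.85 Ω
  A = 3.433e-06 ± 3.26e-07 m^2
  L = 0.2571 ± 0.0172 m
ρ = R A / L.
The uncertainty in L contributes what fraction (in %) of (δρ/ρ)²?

25.3%

(δρ/ρ)² = (1·δR/R)² + (1·δA/A)² + (-1·δL/L)²
  R term: (1×0.0650)² = 0.00422
  A term: (1×0.0950)² = 0.00902
  L term: (-1×0.0669)² = 0.00448
Total = 0.0177. Share from L = 0.00448/0.0177 = 0.253.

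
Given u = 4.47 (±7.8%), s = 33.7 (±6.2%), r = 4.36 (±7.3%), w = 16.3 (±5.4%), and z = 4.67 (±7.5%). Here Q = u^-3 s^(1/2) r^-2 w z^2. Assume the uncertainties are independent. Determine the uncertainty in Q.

For a monomial Q ∝ u^-3, s^(1/2), r^-2, w, z^2, fractional errors add in quadrature:
  (-3·δu/u)² = (-3×0.0780)² = 0.0548;  (½·δs/s)² = (0.5×0.0620)² = 0.000961;  (-2·δr/r)² = (-2×0.0730)² = 0.0213;  (1·δw/w)² = (1×0.0540)² = 0.00292;  (2·δz/z)² = (2×0.0750)² = 0.0225
δQ/Q = √(0.102) = 0.320
Q = 1.22, so δQ = 0.320 × 1.22 = 0.389.

0.389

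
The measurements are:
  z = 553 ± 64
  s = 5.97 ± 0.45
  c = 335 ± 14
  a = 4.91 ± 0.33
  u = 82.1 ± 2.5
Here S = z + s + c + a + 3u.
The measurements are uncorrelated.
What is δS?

65.9

Sums and differences: (δS)² = Σ (cᵢ δxᵢ)².
  (δz)² = 4100;  (δs)² = 0.203;  (δc)² = 196;  (δa)² = 0.109;  (3·δu)² = 56.2
δS = √(4350) = 65.9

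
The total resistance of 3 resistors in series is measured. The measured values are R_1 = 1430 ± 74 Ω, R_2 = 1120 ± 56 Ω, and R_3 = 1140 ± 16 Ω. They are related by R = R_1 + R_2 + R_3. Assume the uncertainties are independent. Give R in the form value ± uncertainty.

3690 ± 94.2 Ω

Absolute uncertainties add in quadrature for a linear combination:
  (δR_1)² = 5480;  (δR_2)² = 3140;  (δR_3)² = 256
δR = √(8870) = 94.2 Ω
R = 3690 Ω.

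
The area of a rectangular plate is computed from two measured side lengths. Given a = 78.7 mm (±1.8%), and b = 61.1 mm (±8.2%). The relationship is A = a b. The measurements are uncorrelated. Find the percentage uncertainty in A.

Products/powers → add relative errors in quadrature, weighted by exponent:
  (1·δa/a)² = (1×0.0180)² = 0.000324;  (1·δb/b)² = (1×0.0820)² = 0.00672
δA/A = √(0.00705) = 0.0840

8.40%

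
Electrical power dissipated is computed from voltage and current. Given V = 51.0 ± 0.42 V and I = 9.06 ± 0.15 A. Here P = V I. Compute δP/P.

0.0185

Relative error in a monomial: (δP/P)² = Σ (nᵢ · δxᵢ/xᵢ)².
  (1·δV/V)² = (1×0.00824)² = 6.78e-05;  (1·δI/I)² = (1×0.0166)² = 0.000274
δP/P = √(0.000342) = 0.0185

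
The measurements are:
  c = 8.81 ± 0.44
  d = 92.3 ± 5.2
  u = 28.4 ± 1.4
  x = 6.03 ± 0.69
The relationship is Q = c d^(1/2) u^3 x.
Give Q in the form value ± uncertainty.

Q is a product of powers, so relative uncertainties combine in quadrature:
  (1·δc/c)² = (1×0.0499)² = 0.00249;  (½·δd/d)² = (0.5×0.0563)² = 0.000793;  (3·δu/u)² = (3×0.0493)² = 0.0219;  (1·δx/x)² = (1×0.114)² = 0.0131
δQ/Q = √(0.0383) = 0.196
Q = 1.17e+07, so δQ = 0.196 × 1.17e+07 = 2.29e+06.

(1.17 ± 0.229) × 10^7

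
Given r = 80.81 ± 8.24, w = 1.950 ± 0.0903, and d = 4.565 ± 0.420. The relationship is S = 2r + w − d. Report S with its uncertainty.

159.0 ± 16.5

For a sum/difference, combine absolute errors in quadrature:
  (2·δr)² = 272;  (δw)² = 0.00815;  (δd)² = 0.176
δS = √(272) = 16.5
S = 159.0.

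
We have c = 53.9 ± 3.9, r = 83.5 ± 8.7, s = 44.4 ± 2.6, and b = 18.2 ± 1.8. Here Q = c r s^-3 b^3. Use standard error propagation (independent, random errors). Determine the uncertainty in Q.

Each factor contributes (exponent × relative error)² to (δQ/Q)²:
  (1·δc/c)² = (1×0.0724)² = 0.00524;  (1·δr/r)² = (1×0.104)² = 0.0109;  (-3·δs/s)² = (-3×0.0586)² = 0.0309;  (3·δb/b)² = (3×0.0989)² = 0.0880
δQ/Q = √(0.135) = 0.367
Q = 310, so δQ = 0.367 × 310 = 114.

114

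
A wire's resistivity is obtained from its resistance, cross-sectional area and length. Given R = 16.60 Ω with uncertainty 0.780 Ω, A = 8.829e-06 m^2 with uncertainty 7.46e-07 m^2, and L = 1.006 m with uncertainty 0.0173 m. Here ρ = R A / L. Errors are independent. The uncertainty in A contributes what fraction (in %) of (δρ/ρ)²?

(δρ/ρ)² = (1·δR/R)² + (1·δA/A)² + (-1·δL/L)²
  R term: (1×0.0470)² = 0.00221
  A term: (1×0.0845)² = 0.00714
  L term: (-1×0.0172)² = 0.000296
Total = 0.00964. Share from A = 0.00714/0.00964 = 0.740.

74.0%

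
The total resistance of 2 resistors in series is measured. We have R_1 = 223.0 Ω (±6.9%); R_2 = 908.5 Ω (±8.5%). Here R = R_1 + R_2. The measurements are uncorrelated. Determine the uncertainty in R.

78.7 Ω

For a sum/difference, combine absolute errors in quadrature:
  (δR_1)² = 237;  (δR_2)² = 5960
δR = √(6200) = 78.7 Ω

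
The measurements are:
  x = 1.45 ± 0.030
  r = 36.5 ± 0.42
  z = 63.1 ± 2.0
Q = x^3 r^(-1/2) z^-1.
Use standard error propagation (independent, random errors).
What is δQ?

Q is a product of powers, so relative uncertainties combine in quadrature:
  (3·δx/x)² = (3×0.0207)² = 0.00385;  (−½·δr/r)² = (-0.5×0.0115)² = 3.31e-05;  (-1·δz/z)² = (-1×0.0317)² = 0.00100
δQ/Q = √(0.00489) = 0.0699
Q = 0.00800, so δQ = 0.0699 × 0.00800 = 0.000559.

0.000559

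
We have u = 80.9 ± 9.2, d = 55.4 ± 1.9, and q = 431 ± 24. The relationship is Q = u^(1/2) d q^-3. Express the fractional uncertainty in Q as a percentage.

Each factor contributes (exponent × relative error)² to (δQ/Q)²:
  (½·δu/u)² = (0.5×0.114)² = 0.00323;  (1·δd/d)² = (1×0.0343)² = 0.00118;  (-3·δq/q)² = (-3×0.0557)² = 0.0279
δQ/Q = √(0.0323) = 0.180

18.0%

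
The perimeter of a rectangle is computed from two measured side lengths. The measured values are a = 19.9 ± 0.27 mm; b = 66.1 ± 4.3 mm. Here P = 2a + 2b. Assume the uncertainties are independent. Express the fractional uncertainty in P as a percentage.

Absolute uncertainties add in quadrature for a linear combination:
  (2·δa)² = 0.292;  (2·δb)² = 74.0
δP = √(74.3) = 8.62 mm
P = 172 mm, so δP/P = 8.62/172 = 0.0501.

5.01%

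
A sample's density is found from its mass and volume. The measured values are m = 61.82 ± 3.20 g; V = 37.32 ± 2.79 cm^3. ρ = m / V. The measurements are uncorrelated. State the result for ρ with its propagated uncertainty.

Each factor contributes (exponent × relative error)² to (δρ/ρ)²:
  (1·δm/m)² = (1×0.0518)² = 0.00268;  (-1·δV/V)² = (-1×0.0748)² = 0.00559
δρ/ρ = √(0.00827) = 0.0909
ρ = 1.656 g/cm^3, so δρ = 0.0909 × 1.656 = 0.151 g/cm^3.

1.656 ± 0.151 g/cm^3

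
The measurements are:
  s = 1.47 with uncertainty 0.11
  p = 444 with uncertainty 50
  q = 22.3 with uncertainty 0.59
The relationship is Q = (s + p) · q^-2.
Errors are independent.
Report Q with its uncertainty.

Let u = s + p = 445. δu = √(δs² + δp²) = √(0.0121 + 2500) = 50.0, so δu/u = 0.112.
Q is then a monomial in u, q:
δQ/Q = √((δu/u)² + (-2·δq/q)²) = √(0.0126 + 0.00280) = 0.124
Q = 0.896, so δQ = 0.124 × 0.896 = 0.111.

0.896 ± 0.111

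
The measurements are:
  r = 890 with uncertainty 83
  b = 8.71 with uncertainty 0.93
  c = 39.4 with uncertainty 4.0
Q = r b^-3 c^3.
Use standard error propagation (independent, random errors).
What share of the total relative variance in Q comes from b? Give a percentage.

(δQ/Q)² = (1·δr/r)² + (-3·δb/b)² + (3·δc/c)²
  r term: (1×0.0933)² = 0.00870
  b term: (-3×0.107)² = 0.103
  c term: (3×0.102)² = 0.0928
Total = 0.204. Share from b = 0.103/0.204 = 0.503.

50.3%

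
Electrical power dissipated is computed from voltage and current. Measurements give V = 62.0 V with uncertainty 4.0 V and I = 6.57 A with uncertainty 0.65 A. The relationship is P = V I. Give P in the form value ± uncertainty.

407 ± 48.1 W

Products/powers → add relative errors in quadrature, weighted by exponent:
  (1·δV/V)² = (1×0.0645)² = 0.00416;  (1·δI/I)² = (1×0.0989)² = 0.00979
δP/P = √(0.0140) = 0.118
P = 407 W, so δP = 0.118 × 407 = 48.1 W.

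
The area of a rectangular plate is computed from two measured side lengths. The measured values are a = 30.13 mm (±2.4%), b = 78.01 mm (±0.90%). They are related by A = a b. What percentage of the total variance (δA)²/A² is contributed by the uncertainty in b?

12.3%

(δA/A)² = (1·δa/a)² + (1·δb/b)²
  a term: (1×0.0240)² = 0.000576
  b term: (1×0.00900)² = 8.1e-05
Total = 0.000657. Share from b = 8.1e-05/0.000657 = 0.123.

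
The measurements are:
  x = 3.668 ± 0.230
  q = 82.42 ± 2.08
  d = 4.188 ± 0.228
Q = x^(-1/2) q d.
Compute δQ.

Relative error in a monomial: (δQ/Q)² = Σ (nᵢ · δxᵢ/xᵢ)².
  (−½·δx/x)² = (-0.5×0.0627)² = 0.000983;  (1·δq/q)² = (1×0.0252)² = 0.000637;  (1·δd/d)² = (1×0.0544)² = 0.00296
δQ/Q = √(0.00458) = 0.0677
Q = 180.2, so δQ = 0.0677 × 180.2 = 12.2.

12.2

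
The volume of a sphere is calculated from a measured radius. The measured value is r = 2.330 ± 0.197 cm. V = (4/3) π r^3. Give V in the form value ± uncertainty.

52.99 ± 13.4 cm^3

Products/powers → add relative errors in quadrature, weighted by exponent:
  (3·δr/r)² = (3×0.0845)² = 0.0643
δV/V = √(0.0643) = 0.254
V = 52.99 cm^3, so δV = 0.254 × 52.99 = 13.4 cm^3.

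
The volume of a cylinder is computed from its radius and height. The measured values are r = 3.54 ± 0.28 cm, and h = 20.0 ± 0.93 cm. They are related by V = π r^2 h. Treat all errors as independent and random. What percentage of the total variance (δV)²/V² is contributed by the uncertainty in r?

(δV/V)² = (2·δr/r)² + (1·δh/h)²
  r term: (2×0.0791)² = 0.0250
  h term: (1×0.0465)² = 0.00216
Total = 0.0272. Share from r = 0.0250/0.0272 = 0.920.

92.0%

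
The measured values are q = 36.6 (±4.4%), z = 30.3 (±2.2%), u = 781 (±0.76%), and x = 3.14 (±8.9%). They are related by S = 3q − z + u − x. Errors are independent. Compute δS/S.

0.00897

Absolute uncertainties add in quadrature for a linear combination:
  (3·δq)² = 23.3;  (δz)² = 0.444;  (δu)² = 35.2;  (δx)² = 0.0781
δS = √(59.1) = 7.69
S = 857, so δS/S = 7.69/857 = 0.00897.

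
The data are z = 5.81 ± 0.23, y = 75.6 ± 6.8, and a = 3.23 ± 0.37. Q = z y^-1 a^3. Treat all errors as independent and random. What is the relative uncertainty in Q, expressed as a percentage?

35.7%

Relative error in a monomial: (δQ/Q)² = Σ (nᵢ · δxᵢ/xᵢ)².
  (1·δz/z)² = (1×0.0396)² = 0.00157;  (-1·δy/y)² = (-1×0.0899)² = 0.00809;  (3·δa/a)² = (3×0.115)² = 0.118
δQ/Q = √(0.128) = 0.357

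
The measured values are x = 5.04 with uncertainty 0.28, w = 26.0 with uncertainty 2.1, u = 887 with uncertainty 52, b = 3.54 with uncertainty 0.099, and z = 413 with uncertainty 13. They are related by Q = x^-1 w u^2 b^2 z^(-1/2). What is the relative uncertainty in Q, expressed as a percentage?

16.4%

For a monomial Q ∝ x^-1, w, u^2, b^2, z^(-1/2), fractional errors add in quadrature:
  (-1·δx/x)² = (-1×0.0556)² = 0.00309;  (1·δw/w)² = (1×0.0808)² = 0.00652;  (2·δu/u)² = (2×0.0586)² = 0.0137;  (2·δb/b)² = (2×0.0280)² = 0.00313;  (−½·δz/z)² = (-0.5×0.0315)² = 0.000248
δQ/Q = √(0.0267) = 0.164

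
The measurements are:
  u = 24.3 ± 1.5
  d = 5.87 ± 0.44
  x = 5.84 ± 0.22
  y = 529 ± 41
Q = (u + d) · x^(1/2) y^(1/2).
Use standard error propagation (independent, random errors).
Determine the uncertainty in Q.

113

Let w = u + d = 30.2. δw = √(δu² + δd²) = √(2.25 + 0.194) = 1.56, so δw/w = 0.0518.
Q is then a monomial in w, x, y:
δQ/Q = √((δw/w)² + (½·δx/x)² + (½·δy/y)²) = √(0.00268 + 0.000355 + 0.00150) = 0.0674
Q = 1680, so δQ = 0.0674 × 1680 = 113.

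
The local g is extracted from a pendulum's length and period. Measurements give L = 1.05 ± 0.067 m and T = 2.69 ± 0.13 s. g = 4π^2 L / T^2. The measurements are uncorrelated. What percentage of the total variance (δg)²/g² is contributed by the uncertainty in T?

(δg/g)² = (1·δL/L)² + (-2·δT/T)²
  L term: (1×0.0638)² = 0.00407
  T term: (-2×0.0483)² = 0.00934
Total = 0.0134. Share from T = 0.00934/0.0134 = 0.696.

69.6%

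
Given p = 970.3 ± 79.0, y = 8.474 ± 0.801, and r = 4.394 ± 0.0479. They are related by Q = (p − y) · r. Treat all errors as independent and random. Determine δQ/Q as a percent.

8.29%

Let u = p − y = 961.8. δu = √(δp² + δy²) = √(6240 + 0.642) = 79.0, so δu/u = 0.0821.
Q is then a monomial in u, r:
δQ/Q = √((δu/u)² + (1·δr/r)²) = √(0.00675 + 0.000119) = 0.0829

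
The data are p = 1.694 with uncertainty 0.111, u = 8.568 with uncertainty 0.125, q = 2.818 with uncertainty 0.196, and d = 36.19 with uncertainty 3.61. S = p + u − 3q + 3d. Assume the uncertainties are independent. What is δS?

10.8

Sums and differences: (δS)² = Σ (cᵢ δxᵢ)².
  (δp)² = 0.0123;  (δu)² = 0.0156;  (3·δq)² = 0.346;  (3·δd)² = 117
δS = √(118) = 10.8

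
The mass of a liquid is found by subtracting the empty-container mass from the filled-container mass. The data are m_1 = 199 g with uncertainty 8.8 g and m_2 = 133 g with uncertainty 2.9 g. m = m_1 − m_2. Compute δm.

9.27 g

For a sum/difference, combine absolute errors in quadrature:
  (δm_1)² = 77.4;  (δm_2)² = 8.41
δm = √(85.9) = 9.27 g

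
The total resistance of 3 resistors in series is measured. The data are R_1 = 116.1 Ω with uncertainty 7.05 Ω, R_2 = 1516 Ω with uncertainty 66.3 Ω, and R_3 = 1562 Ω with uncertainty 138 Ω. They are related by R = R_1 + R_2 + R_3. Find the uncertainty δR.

153 Ω

Each term contributes (cᵢ δxᵢ)² to (δR)²:
  (δR_1)² = 49.7;  (δR_2)² = 4400;  (δR_3)² = 19000
δR = √(23500) = 153 Ω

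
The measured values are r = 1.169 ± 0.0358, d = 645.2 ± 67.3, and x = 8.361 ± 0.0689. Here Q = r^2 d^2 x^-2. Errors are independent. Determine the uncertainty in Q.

Products/powers → add relative errors in quadrature, weighted by exponent:
  (2·δr/r)² = (2×0.0306)² = 0.00375;  (2·δd/d)² = (2×0.104)² = 0.0435;  (-2·δx/x)² = (-2×0.00824)² = 0.000272
δQ/Q = √(0.0475) = 0.218
Q = 8138, so δQ = 0.218 × 8138 = 1770.

1770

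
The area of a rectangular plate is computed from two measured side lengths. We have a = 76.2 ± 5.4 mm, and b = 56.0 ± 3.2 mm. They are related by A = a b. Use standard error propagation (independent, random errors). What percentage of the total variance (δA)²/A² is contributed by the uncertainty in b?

(δA/A)² = (1·δa/a)² + (1·δb/b)²
  a term: (1×0.0709)² = 0.00502
  b term: (1×0.0571)² = 0.00327
Total = 0.00829. Share from b = 0.00327/0.00829 = 0.394.

39.4%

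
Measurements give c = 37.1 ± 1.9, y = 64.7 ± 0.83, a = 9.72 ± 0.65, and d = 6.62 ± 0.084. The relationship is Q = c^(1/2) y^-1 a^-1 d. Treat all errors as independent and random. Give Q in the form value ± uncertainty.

Q is a product of powers, so relative uncertainties combine in quadrature:
  (½·δc/c)² = (0.5×0.0512)² = 0.000656;  (-1·δy/y)² = (-1×0.0128)² = 0.000165;  (-1·δa/a)² = (-1×0.0669)² = 0.00447;  (1·δd/d)² = (1×0.0127)² = 0.000161
δQ/Q = √(0.00545) = 0.0738
Q = 0.0641, so δQ = 0.0738 × 0.0641 = 0.00473.

0.0641 ± 0.00473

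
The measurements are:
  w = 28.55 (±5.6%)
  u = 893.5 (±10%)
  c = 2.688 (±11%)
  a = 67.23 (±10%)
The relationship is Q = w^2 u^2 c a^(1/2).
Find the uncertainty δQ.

Since Q is a product/quotient, work with relative uncertainties:
  (2·δw/w)² = (2×0.0560)² = 0.0125;  (2·δu/u)² = (2×0.100)² = 0.0400;  (1·δc/c)² = (1×0.110)² = 0.0121;  (½·δa/a)² = (0.5×0.100)² = 0.00250
δQ/Q = √(0.0671) = 0.259
Q = 1.434e+10, so δQ = 0.259 × 1.434e+10 = 3.72e+09.

3.72e+09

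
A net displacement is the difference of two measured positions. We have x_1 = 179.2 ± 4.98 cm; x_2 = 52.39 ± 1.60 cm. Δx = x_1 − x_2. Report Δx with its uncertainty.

126.8 ± 5.23 cm

Sums and differences: (δΔx)² = Σ (cᵢ δxᵢ)².
  (δx_1)² = 24.8;  (δx_2)² = 2.56
δΔx = √(27.4) = 5.23 cm
Δx = 126.8 cm.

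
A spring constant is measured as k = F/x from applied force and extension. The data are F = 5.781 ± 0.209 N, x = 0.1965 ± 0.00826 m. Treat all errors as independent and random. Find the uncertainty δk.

k is a product of powers, so relative uncertainties combine in quadrature:
  (1·δF/F)² = (1×0.0362)² = 0.00131;  (-1·δx/x)² = (-1×0.0420)² = 0.00177
δk/k = √(0.00307) = 0.0554
k = 29.42 N/m, so δk = 0.0554 × 29.42 = 1.63 N/m.

1.63 N/m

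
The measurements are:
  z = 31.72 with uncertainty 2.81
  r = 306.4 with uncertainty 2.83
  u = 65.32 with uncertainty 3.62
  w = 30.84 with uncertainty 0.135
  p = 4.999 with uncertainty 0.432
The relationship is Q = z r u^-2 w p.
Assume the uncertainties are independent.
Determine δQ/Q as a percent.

16.6%

Since Q is a product/quotient, work with relative uncertainties:
  (1·δz/z)² = (1×0.0886)² = 0.00785;  (1·δr/r)² = (1×0.00924)² = 8.53e-05;  (-2·δu/u)² = (-2×0.0554)² = 0.0123;  (1·δw/w)² = (1×0.00438)² = 1.92e-05;  (1·δp/p)² = (1×0.0864)² = 0.00747
δQ/Q = √(0.0277) = 0.166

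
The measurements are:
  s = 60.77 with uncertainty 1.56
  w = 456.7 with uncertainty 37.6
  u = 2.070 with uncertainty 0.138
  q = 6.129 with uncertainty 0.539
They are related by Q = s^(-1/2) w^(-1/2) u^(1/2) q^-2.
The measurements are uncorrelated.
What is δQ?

4.23e-05

For a monomial Q ∝ s^(-1/2), w^(-1/2), u^(1/2), q^-2, fractional errors add in quadrature:
  (−½·δs/s)² = (-0.5×0.0257)² = 0.000165;  (−½·δw/w)² = (-0.5×0.0823)² = 0.00169;  (½·δu/u)² = (0.5×0.0667)² = 0.00111;  (-2·δq/q)² = (-2×0.0879)² = 0.0309
δQ/Q = √(0.0339) = 0.184
Q = 0.0002299, so δQ = 0.184 × 0.0002299 = 4.23e-05.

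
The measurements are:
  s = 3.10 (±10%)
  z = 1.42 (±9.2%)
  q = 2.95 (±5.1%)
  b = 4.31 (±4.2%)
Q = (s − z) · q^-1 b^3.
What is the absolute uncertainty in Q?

11.0

Let u = s − z = 1.68. δu = √(δs² + δz²) = √(0.0961 + 0.0171) = 0.336, so δu/u = 0.200.
Q is then a monomial in u, q, b:
δQ/Q = √((δu/u)² + (-1·δq/q)² + (3·δb/b)²) = √(0.0401 + 0.00260 + 0.0159) = 0.242
Q = 45.6, so δQ = 0.242 × 45.6 = 11.0.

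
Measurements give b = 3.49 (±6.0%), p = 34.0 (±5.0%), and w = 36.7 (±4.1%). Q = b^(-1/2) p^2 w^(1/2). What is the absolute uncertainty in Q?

399

Each factor contributes (exponent × relative error)² to (δQ/Q)²:
  (−½·δb/b)² = (-0.5×0.0600)² = 0.000900;  (2·δp/p)² = (2×0.0500)² = 0.0100;  (½·δw/w)² = (0.5×0.0410)² = 0.000420
δQ/Q = √(0.0113) = 0.106
Q = 3750, so δQ = 0.106 × 3750 = 399.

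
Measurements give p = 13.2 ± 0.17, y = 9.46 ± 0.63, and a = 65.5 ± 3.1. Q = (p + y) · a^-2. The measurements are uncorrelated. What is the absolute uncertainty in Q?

0.000523

Let u = p + y = 22.7. δu = √(δp² + δy²) = √(0.0289 + 0.397) = 0.653, so δu/u = 0.0288.
Q is then a monomial in u, a:
δQ/Q = √((δu/u)² + (-2·δa/a)²) = √(0.000829 + 0.00896) = 0.0989
Q = 0.00528, so δQ = 0.0989 × 0.00528 = 0.000523.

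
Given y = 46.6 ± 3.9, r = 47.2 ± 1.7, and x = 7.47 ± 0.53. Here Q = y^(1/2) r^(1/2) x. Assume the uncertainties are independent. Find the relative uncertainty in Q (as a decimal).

0.0843

Relative error in a monomial: (δQ/Q)² = Σ (nᵢ · δxᵢ/xᵢ)².
  (½·δy/y)² = (0.5×0.0837)² = 0.00175;  (½·δr/r)² = (0.5×0.0360)² = 0.000324;  (1·δx/x)² = (1×0.0710)² = 0.00503
δQ/Q = √(0.00711) = 0.0843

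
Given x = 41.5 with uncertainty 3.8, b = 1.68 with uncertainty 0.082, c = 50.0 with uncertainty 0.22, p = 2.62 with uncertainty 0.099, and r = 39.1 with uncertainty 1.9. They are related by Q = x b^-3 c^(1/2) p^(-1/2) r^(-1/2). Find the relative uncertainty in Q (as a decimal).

0.175

For a monomial Q ∝ x, b^-3, c^(1/2), p^(-1/2), r^(-1/2), fractional errors add in quadrature:
  (1·δx/x)² = (1×0.0916)² = 0.00838;  (-3·δb/b)² = (-3×0.0488)² = 0.0214;  (½·δc/c)² = (0.5×0.00440)² = 4.84e-06;  (−½·δp/p)² = (-0.5×0.0378)² = 0.000357;  (−½·δr/r)² = (-0.5×0.0486)² = 0.000590
δQ/Q = √(0.0308) = 0.175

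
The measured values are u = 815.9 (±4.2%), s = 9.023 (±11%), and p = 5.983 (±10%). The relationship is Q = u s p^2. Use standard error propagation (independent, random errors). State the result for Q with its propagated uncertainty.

263500 ± 61200

Each factor contributes (exponent × relative error)² to (δQ/Q)²:
  (1·δu/u)² = (1×0.0420)² = 0.00176;  (1·δs/s)² = (1×0.110)² = 0.0121;  (2·δp/p)² = (2×0.100)² = 0.0400
δQ/Q = √(0.0539) = 0.232
Q = 263500, so δQ = 0.232 × 263500 = 61200.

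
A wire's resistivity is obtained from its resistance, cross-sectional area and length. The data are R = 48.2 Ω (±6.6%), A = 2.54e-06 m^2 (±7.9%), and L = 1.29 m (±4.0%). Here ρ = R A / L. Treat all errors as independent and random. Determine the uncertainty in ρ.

1.05e-05 Ω·m

For a monomial ρ ∝ R, A, L^-1, fractional errors add in quadrature:
  (1·δR/R)² = (1×0.0660)² = 0.00436;  (1·δA/A)² = (1×0.0790)² = 0.00624;  (-1·δL/L)² = (-1×0.0400)² = 0.00160
δρ/ρ = √(0.0122) = 0.110
ρ = 9.49e-05 Ω·m, so δρ = 0.110 × 9.49e-05 = 1.05e-05 Ω·m.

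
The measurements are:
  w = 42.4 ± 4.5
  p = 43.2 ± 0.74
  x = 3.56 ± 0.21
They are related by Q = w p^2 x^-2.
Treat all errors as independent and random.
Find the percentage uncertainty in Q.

Relative error in a monomial: (δQ/Q)² = Σ (nᵢ · δxᵢ/xᵢ)².
  (1·δw/w)² = (1×0.106)² = 0.0113;  (2·δp/p)² = (2×0.0171)² = 0.00117;  (-2·δx/x)² = (-2×0.0590)² = 0.0139
δQ/Q = √(0.0264) = 0.162

16.2%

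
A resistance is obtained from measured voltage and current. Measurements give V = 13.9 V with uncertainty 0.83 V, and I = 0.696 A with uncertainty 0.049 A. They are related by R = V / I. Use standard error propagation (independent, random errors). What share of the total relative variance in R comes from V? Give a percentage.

(δR/R)² = (1·δV/V)² + (-1·δI/I)²
  V term: (1×0.0597)² = 0.00357
  I term: (-1×0.0704)² = 0.00496
Total = 0.00852. Share from V = 0.00357/0.00852 = 0.418.

41.8%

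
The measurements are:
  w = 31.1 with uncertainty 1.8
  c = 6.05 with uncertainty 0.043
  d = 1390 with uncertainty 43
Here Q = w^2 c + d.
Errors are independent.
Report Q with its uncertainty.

7240 ± 680

Let p = w^2·c = 5850. δp/p = √((2·δw/w)² + (1·δc/c)²) = √(0.0134 + 5.05e-05) = 0.116, so δp = 679.
Q = p + d: δQ = √(δp² + δd²) = √(4.61e+05 + 1850) = 680
Q = 7240.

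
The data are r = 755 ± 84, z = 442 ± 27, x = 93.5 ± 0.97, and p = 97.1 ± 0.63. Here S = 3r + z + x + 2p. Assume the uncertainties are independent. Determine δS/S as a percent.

Each term contributes (cᵢ δxᵢ)² to (δS)²:
  (3·δr)² = 63500;  (δz)² = 729;  (δx)² = 0.941;  (2·δp)² = 1.59
δS = √(64200) = 253
S = 2990, so δS/S = 253/2990 = 0.0846.

8.46%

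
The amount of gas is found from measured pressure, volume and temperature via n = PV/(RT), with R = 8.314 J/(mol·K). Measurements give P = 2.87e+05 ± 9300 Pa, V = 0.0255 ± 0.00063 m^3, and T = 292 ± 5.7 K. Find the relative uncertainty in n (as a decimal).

0.0452

Relative error in a monomial: (δn/n)² = Σ (nᵢ · δxᵢ/xᵢ)².
  (1·δP/P)² = (1×0.0324)² = 0.00105;  (1·δV/V)² = (1×0.0247)² = 0.000610;  (-1·δT/T)² = (-1×0.0195)² = 0.000381
δn/n = √(0.00204) = 0.0452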